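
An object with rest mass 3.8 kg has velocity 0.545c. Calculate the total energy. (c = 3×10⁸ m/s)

γ = 1/√(1 - 0.545²) = 1.1927
mc² = 3.8 × (3×10⁸)² = 3.420×10¹⁷ J
E = γmc² = 1.1927 × 3.420×10¹⁷ = 4.079×10¹⁷ J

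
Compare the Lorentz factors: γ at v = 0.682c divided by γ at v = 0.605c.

γ₁ = 1/√(1 - 0.682²) = 1.3673
γ₂ = 1/√(1 - 0.605²) = 1.2559
γ₁/γ₂ = 1.3673/1.2559 = 1.089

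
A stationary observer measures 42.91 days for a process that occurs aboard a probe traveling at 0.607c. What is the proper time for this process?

Dilated time Δt = 42.91 days
γ = 1/√(1 - 0.607²) = 1.2583
Δt₀ = Δt/γ = 42.91/1.2583 = 34.10 days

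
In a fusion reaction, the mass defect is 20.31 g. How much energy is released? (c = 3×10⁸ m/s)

Convert mass defect: Δm = 20.31 g = 0.02031 kg
E = Δm·c² = 0.02031 × (3×10⁸)²
= 0.02031 × 9×10¹⁶ = 1.828×10¹⁵ J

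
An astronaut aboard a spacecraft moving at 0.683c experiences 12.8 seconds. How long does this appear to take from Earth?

Proper time Δt₀ = 12.8 seconds
γ = 1/√(1 - 0.683²) = 1.369
Δt = γΔt₀ = 1.369 × 12.8 = 17.52 seconds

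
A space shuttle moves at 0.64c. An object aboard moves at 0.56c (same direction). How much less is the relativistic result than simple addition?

Classical: u' + v = 0.56 + 0.64 = 1.2c
Relativistic: u = (0.56 + 0.64)/(1 + 0.3584) = 1.2/1.3584 = 0.8834c
Difference: 1.2 - 0.8834 = 0.3166c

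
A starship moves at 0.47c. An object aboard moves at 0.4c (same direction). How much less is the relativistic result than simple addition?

Classical: u' + v = 0.4 + 0.47 = 0.87c
Relativistic: u = (0.4 + 0.47)/(1 + 0.188) = 0.87/1.188 = 0.7323c
Difference: 0.87 - 0.7323 = 0.1377c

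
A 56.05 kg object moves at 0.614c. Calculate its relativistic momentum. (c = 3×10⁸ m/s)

γ = 1/√(1 - 0.614²) = 1.267
v = 0.614 × 3×10⁸ = 1.842×10⁸ m/s
p = γmv = 1.267 × 56.05 × 1.842×10⁸ = 1.308×10¹⁰ kg·m/s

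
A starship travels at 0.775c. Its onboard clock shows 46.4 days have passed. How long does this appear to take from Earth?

Proper time Δt₀ = 46.4 days
γ = 1/√(1 - 0.775²) = 1.5824
Δt = γΔt₀ = 1.5824 × 46.4 = 73.42 days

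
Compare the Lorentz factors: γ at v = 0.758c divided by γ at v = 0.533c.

γ₁ = 1/√(1 - 0.758²) = 1.533
γ₂ = 1/√(1 - 0.533²) = 1.182
γ₁/γ₂ = 1.533/1.182 = 1.297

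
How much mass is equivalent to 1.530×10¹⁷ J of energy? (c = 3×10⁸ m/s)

From E = mc², we get m = E/c²
c² = (3×10⁸)² = 9×10¹⁶ m²/s²
m = 1.530×10¹⁷ / 9×10¹⁶ = 1.700 kg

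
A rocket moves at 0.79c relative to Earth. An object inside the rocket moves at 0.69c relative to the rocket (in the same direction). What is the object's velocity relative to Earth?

u = (u' + v)/(1 + u'v/c²)
Numerator: 0.69 + 0.79 = 1.48
Denominator: 1 + 0.5451 = 1.5451
u = 1.48/1.5451 = 0.9579c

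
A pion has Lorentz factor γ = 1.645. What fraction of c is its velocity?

From γ = 1/√(1 - v²/c²):
1/γ² = 1/1.645² = 0.3695
v²/c² = 1 - 0.3695 = 0.6305
v/c = √(0.6305) = 0.7940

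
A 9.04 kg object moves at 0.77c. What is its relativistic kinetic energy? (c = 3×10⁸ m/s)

γ = 1/√(1 - 0.77²) = 1.56729
γ - 1 = 0.56729
KE = (γ-1)mc² = 0.56729 × 9.04 × (3×10⁸)² = 4.615×10¹⁷ J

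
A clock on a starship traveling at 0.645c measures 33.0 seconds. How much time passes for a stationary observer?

Proper time Δt₀ = 33.0 seconds
γ = 1/√(1 - 0.645²) = 1.3086
Δt = γΔt₀ = 1.3086 × 33.0 = 43.18 seconds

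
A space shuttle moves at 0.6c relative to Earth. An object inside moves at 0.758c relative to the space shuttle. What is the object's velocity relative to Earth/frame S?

u = (u' + v)/(1 + u'v/c²)
Numerator: 0.758 + 0.6 = 1.358
Denominator: 1 + 0.4548 = 1.4548
u = 1.358/1.4548 = 0.9335c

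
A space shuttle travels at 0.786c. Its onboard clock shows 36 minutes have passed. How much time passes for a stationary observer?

Proper time Δt₀ = 36 minutes
γ = 1/√(1 - 0.786²) = 1.6175
Δt = γΔt₀ = 1.6175 × 36 = 58.23 minutes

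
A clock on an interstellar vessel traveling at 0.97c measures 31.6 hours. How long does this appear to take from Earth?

Proper time Δt₀ = 31.6 hours
γ = 1/√(1 - 0.97²) = 4.113
Δt = γΔt₀ = 4.113 × 31.6 = 130.0 hours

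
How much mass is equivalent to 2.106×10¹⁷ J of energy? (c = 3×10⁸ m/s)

From E = mc², we get m = E/c²
c² = (3×10⁸)² = 9×10¹⁶ m²/s²
m = 2.106×10¹⁷ / 9×10¹⁶ = 2.340 kg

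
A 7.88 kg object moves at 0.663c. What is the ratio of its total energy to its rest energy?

E = γmc², E₀ = mc²
E/E₀ = γ = 1/√(1 - 0.663²) = 1.336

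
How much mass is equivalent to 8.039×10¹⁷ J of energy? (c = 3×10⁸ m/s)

From E = mc², we get m = E/c²
c² = (3×10⁸)² = 9×10¹⁶ m²/s²
m = 8.039×10¹⁷ / 9×10¹⁶ = 8.932 kg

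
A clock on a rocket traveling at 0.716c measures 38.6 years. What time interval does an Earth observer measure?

Proper time Δt₀ = 38.6 years
γ = 1/√(1 - 0.716²) = 1.4325
Δt = γΔt₀ = 1.4325 × 38.6 = 55.29 years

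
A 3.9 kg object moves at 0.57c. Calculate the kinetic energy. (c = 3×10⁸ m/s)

γ = 1/√(1 - 0.57²) = 1.21707
γ - 1 = 0.21707
KE = (γ-1)mc² = 0.21707 × 3.9 × (3×10⁸)² = 7.619×10¹⁶ J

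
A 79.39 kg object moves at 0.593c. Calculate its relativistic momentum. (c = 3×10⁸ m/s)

γ = 1/√(1 - 0.593²) = 1.242
v = 0.593 × 3×10⁸ = 1.779×10⁸ m/s
p = γmv = 1.242 × 79.39 × 1.779×10⁸ = 1.754×10¹⁰ kg·m/s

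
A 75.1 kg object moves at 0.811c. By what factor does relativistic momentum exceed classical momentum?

p_rel = γmv, p_class = mv
Ratio = γ = 1/√(1 - 0.811²) = 1.709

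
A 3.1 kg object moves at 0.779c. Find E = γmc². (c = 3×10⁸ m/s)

γ = 1/√(1 - 0.779²) = 1.595
mc² = 3.1 × (3×10⁸)² = 2.790×10¹⁷ J
E = γmc² = 1.595 × 2.790×10¹⁷ = 4.450×10¹⁷ J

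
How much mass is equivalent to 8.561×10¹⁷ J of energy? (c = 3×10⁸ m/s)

From E = mc², we get m = E/c²
c² = (3×10⁸)² = 9×10¹⁶ m²/s²
m = 8.561×10¹⁷ / 9×10¹⁶ = 9.512 kg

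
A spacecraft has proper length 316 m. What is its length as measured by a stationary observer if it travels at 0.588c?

Proper length L₀ = 316 m
γ = 1/√(1 - 0.588²) = 1.2363
L = L₀/γ = 316/1.2363 = 255.6 m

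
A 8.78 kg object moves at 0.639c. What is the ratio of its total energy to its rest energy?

E = γmc², E₀ = mc²
E/E₀ = γ = 1/√(1 - 0.639²) = 1.300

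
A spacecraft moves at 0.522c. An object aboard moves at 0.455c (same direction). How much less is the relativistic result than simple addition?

Classical: u' + v = 0.455 + 0.522 = 0.977c
Relativistic: u = (0.455 + 0.522)/(1 + 0.23751) = 0.977/1.23751 = 0.7895c
Difference: 0.977 - 0.7895 = 0.1875c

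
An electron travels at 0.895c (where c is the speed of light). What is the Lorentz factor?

v/c = 0.895, so (v/c)² = 0.801025
1 - (v/c)² = 0.198975
γ = 1/√(0.198975) = 2.242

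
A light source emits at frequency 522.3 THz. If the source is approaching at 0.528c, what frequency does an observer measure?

β = v/c = 0.528
(1+β)/(1-β) = 1.528/0.472 = 3.237
Doppler factor = √(3.237) = 1.7992
f_obs = 522.3 × 1.7992 = 939.7 THz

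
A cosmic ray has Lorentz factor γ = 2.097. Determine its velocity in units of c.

From γ = 1/√(1 - v²/c²):
1/γ² = 1/2.097² = 0.2274
v²/c² = 1 - 0.2274 = 0.7726
v/c = √(0.7726) = 0.8790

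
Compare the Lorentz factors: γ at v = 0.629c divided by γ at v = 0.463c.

γ₁ = 1/√(1 - 0.629²) = 1.286
γ₂ = 1/√(1 - 0.463²) = 1.128
γ₁/γ₂ = 1.286/1.128 = 1.140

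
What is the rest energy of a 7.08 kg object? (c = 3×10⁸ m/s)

c² = (3×10⁸)² = 9.000×10¹⁶ m²/s²
E₀ = mc² = 7.08 × 9.000×10¹⁶ = 6.372×10¹⁷ J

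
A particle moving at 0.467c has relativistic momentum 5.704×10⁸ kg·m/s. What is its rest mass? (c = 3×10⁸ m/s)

γ = 1/√(1 - 0.467²) = 1.131
v = 0.467 × 3×10⁸ = 1.401×10⁸ m/s
m = p/(γv) = 5.704×10⁸/(1.131 × 1.401×10⁸) = 3.600 kg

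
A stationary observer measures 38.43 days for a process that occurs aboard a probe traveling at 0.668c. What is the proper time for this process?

Dilated time Δt = 38.43 days
γ = 1/√(1 - 0.668²) = 1.3438
Δt₀ = Δt/γ = 38.43/1.3438 = 28.60 days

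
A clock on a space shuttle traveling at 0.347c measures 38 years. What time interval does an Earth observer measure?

Proper time Δt₀ = 38 years
γ = 1/√(1 - 0.347²) = 1.0663
Δt = γΔt₀ = 1.0663 × 38 = 40.52 years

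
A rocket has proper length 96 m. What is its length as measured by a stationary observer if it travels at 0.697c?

Proper length L₀ = 96 m
γ = 1/√(1 - 0.697²) = 1.3946
L = L₀/γ = 96/1.3946 = 68.84 m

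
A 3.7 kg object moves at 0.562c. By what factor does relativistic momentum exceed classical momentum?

p_rel = γmv, p_class = mv
Ratio = γ = 1/√(1 - 0.562²) = 1.209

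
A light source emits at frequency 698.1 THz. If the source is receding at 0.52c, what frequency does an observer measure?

β = v/c = 0.52
(1-β)/(1+β) = 0.48/1.52 = 0.3158
Doppler factor = √(0.3158) = 0.5620
f_obs = 698.1 × 0.5620 = 392.3 THz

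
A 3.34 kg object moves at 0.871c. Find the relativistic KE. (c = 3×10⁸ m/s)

γ = 1/√(1 - 0.871²) = 2.0355
γ - 1 = 1.0355
KE = (γ-1)mc² = 1.0355 × 3.34 × (3×10⁸)² = 3.113×10¹⁷ J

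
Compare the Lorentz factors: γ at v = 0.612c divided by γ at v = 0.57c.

γ₁ = 1/√(1 - 0.612²) = 1.264
γ₂ = 1/√(1 - 0.57²) = 1.217
γ₁/γ₂ = 1.264/1.217 = 1.039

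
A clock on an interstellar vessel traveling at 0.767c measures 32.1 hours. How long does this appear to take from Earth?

Proper time Δt₀ = 32.1 hours
γ = 1/√(1 - 0.767²) = 1.5585
Δt = γΔt₀ = 1.5585 × 32.1 = 50.03 hours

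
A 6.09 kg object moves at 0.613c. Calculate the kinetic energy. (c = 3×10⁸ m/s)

γ = 1/√(1 - 0.613²) = 1.2657
γ - 1 = 0.2657
KE = (γ-1)mc² = 0.2657 × 6.09 × (3×10⁸)² = 1.456×10¹⁷ J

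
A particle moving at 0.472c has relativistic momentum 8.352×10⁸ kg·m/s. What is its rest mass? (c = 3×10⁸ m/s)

γ = 1/√(1 - 0.472²) = 1.1343
v = 0.472 × 3×10⁸ = 1.416×10⁸ m/s
m = p/(γv) = 8.352×10⁸/(1.1343 × 1.416×10⁸) = 5.200 kg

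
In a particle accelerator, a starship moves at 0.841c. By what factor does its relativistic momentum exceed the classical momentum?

p_rel = γmv, p_class = mv
Ratio = γ = 1/√(1 - 0.841²)
= 1/√(0.292719) = 1.848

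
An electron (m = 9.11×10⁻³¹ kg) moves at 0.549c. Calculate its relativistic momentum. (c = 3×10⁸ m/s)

γ = 1/√(1 - 0.549²) = 1.1964
v = 0.549 × 3×10⁸ = 1.647×10⁸ m/s
p = γmv = 1.1964 × 9.11×10⁻³¹ × 1.647×10⁸ = 1.795×10⁻²² kg·m/s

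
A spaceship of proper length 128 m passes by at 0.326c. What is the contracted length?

Proper length L₀ = 128 m
γ = 1/√(1 - 0.326²) = 1.058
L = L₀/γ = 128/1.058 = 121.0 m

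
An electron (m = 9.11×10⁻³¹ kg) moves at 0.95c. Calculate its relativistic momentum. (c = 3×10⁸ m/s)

γ = 1/√(1 - 0.95²) = 3.2026
v = 0.95 × 3×10⁸ = 2.850×10⁸ m/s
p = γmv = 3.2026 × 9.11×10⁻³¹ × 2.850×10⁸ = 8.315×10⁻²² kg·m/s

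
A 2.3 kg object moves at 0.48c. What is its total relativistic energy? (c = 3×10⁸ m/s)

γ = 1/√(1 - 0.48²) = 1.140
mc² = 2.3 × (3×10⁸)² = 2.070×10¹⁷ J
E = γmc² = 1.140 × 2.070×10¹⁷ = 2.360×10¹⁷ J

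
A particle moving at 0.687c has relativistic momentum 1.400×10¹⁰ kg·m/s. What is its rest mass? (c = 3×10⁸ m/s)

γ = 1/√(1 - 0.687²) = 1.3762
v = 0.687 × 3×10⁸ = 2.061×10⁸ m/s
m = p/(γv) = 1.400×10¹⁰/(1.3762 × 2.061×10⁸) = 49.36 kg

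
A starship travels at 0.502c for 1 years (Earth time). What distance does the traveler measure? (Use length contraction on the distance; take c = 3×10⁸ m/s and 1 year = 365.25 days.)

Earth distance: d = v × t = 0.502c × 1 yr = 4.75257×10¹⁵ m
γ = 1.15625
d' = d/γ = 4.75257×10¹⁵/1.15625 = 4.110×10¹⁵ m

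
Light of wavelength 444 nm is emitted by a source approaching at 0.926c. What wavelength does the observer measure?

β = 0.926
Wavelength Doppler factor = √(0.074/1.926) = √(0.03842) = 0.19601
λ_obs = 444 × 0.19601 = 87.03 nm (blueshift)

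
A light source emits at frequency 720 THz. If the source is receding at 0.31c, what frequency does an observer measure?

β = v/c = 0.31
(1-β)/(1+β) = 0.69/1.31 = 0.52672
Doppler factor = √(0.52672) = 0.72575
f_obs = 720 × 0.72575 = 522.5 THz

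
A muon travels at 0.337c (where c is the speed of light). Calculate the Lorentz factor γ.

v/c = 0.337, so (v/c)² = 0.113569
1 - (v/c)² = 0.886431
γ = 1/√(0.886431) = 1.062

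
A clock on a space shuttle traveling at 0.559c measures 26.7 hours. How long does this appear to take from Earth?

Proper time Δt₀ = 26.7 hours
γ = 1/√(1 - 0.559²) = 1.206
Δt = γΔt₀ = 1.206 × 26.7 = 32.20 hours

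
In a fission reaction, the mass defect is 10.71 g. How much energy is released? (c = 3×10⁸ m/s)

Convert mass defect: Δm = 10.71 g = 0.01071 kg
E = Δm·c² = 0.01071 × (3×10⁸)²
= 0.01071 × 9×10¹⁶ = 9.639×10¹⁴ J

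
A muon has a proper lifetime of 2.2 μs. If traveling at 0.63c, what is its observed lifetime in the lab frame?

Proper lifetime τ₀ = 2.2 μs
γ = 1/√(1 - 0.63²) = 1.2877
τ = γτ₀ = 1.2877 × 2.2 μs = 2.833 μs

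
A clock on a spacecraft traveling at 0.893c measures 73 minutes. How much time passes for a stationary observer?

Proper time Δt₀ = 73 minutes
γ = 1/√(1 - 0.893²) = 2.222
Δt = γΔt₀ = 2.222 × 73 = 162.2 minutes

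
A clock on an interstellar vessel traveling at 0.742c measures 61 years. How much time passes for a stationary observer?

Proper time Δt₀ = 61 years
γ = 1/√(1 - 0.742²) = 1.4916
Δt = γΔt₀ = 1.4916 × 61 = 90.99 years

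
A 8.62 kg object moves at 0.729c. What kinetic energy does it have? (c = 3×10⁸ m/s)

γ = 1/√(1 - 0.729²) = 1.4609
γ - 1 = 0.4609
KE = (γ-1)mc² = 0.4609 × 8.62 × (3×10⁸)² = 3.576×10¹⁷ J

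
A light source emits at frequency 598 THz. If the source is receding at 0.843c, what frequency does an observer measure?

β = v/c = 0.843
(1-β)/(1+β) = 0.157/1.843 = 0.08519
Doppler factor = √(0.08519) = 0.29187
f_obs = 598 × 0.29187 = 174.5 THz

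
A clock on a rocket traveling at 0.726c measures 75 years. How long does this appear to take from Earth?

Proper time Δt₀ = 75 years
γ = 1/√(1 - 0.726²) = 1.454
Δt = γΔt₀ = 1.454 × 75 = 109.1 years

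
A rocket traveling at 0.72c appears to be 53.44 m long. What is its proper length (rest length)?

Contracted length L = 53.44 m
γ = 1/√(1 - 0.72²) = 1.441
L₀ = γL = 1.441 × 53.44 = 77.01 m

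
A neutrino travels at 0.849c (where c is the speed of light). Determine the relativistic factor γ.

v/c = 0.849, so (v/c)² = 0.720801
1 - (v/c)² = 0.279199
γ = 1/√(0.279199) = 1.893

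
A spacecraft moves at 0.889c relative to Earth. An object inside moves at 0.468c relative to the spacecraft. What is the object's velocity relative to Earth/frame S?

u = (u' + v)/(1 + u'v/c²)
Numerator: 0.468 + 0.889 = 1.357
Denominator: 1 + 0.416052 = 1.416052
u = 1.357/1.416052 = 0.9583c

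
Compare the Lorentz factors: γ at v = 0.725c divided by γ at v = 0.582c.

γ₁ = 1/√(1 - 0.725²) = 1.4519
γ₂ = 1/√(1 - 0.582²) = 1.2297
γ₁/γ₂ = 1.4519/1.2297 = 1.181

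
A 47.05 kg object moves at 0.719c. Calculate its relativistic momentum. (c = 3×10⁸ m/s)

γ = 1/√(1 - 0.719²) = 1.439
v = 0.719 × 3×10⁸ = 2.157×10⁸ m/s
p = γmv = 1.439 × 47.05 × 2.157×10⁸ = 1.460×10¹⁰ kg·m/s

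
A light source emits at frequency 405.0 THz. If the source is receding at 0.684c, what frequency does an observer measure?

β = v/c = 0.684
(1-β)/(1+β) = 0.316/1.684 = 0.18765
Doppler factor = √(0.18765) = 0.4332
f_obs = 405.0 × 0.4332 = 175.4 THz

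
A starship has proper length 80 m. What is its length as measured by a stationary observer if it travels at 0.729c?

Proper length L₀ = 80 m
γ = 1/√(1 - 0.729²) = 1.461
L = L₀/γ = 80/1.461 = 54.76 m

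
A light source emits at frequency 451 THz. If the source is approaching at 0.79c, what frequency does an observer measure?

β = v/c = 0.79
(1+β)/(1-β) = 1.79/0.21 = 8.524
Doppler factor = √(8.524) = 2.920
f_obs = 451 × 2.920 = 1317 THz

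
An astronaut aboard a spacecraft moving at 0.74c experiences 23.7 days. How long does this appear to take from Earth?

Proper time Δt₀ = 23.7 days
γ = 1/√(1 - 0.74²) = 1.487
Δt = γΔt₀ = 1.487 × 23.7 = 35.24 days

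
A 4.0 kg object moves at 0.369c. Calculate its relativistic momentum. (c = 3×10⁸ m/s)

γ = 1/√(1 - 0.369²) = 1.0759
v = 0.369 × 3×10⁸ = 1.107×10⁸ m/s
p = γmv = 1.0759 × 4.0 × 1.107×10⁸ = 4.764×10⁸ kg·m/s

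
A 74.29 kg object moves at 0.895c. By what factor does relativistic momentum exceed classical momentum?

p_rel = γmv, p_class = mv
Ratio = γ = 1/√(1 - 0.895²) = 2.242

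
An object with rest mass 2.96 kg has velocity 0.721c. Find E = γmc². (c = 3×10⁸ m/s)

γ = 1/√(1 - 0.721²) = 1.44314
mc² = 2.96 × (3×10⁸)² = 2.664×10¹⁷ J
E = γmc² = 1.44314 × 2.664×10¹⁷ = 3.845×10¹⁷ J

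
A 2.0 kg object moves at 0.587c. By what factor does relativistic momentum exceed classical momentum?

p_rel = γmv, p_class = mv
Ratio = γ = 1/√(1 - 0.587²) = 1.235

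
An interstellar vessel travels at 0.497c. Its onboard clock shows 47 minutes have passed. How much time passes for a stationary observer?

Proper time Δt₀ = 47 minutes
γ = 1/√(1 - 0.497²) = 1.1524
Δt = γΔt₀ = 1.1524 × 47 = 54.16 minutes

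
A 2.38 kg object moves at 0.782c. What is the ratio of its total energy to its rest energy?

E = γmc², E₀ = mc²
E/E₀ = γ = 1/√(1 - 0.782²) = 1.604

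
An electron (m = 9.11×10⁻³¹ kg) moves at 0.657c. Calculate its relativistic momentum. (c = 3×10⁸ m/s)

γ = 1/√(1 - 0.657²) = 1.3265
v = 0.657 × 3×10⁸ = 1.971×10⁸ m/s
p = γmv = 1.3265 × 9.11×10⁻³¹ × 1.971×10⁸ = 2.382×10⁻²² kg·m/s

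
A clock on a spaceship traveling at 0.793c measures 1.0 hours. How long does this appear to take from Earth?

Proper time Δt₀ = 1.0 hours
γ = 1/√(1 - 0.793²) = 1.641
Δt = γΔt₀ = 1.641 × 1.0 = 1.641 hours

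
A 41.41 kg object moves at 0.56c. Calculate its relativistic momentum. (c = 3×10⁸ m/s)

γ = 1/√(1 - 0.56²) = 1.207
v = 0.56 × 3×10⁸ = 1.680×10⁸ m/s
p = γmv = 1.207 × 41.41 × 1.680×10⁸ = 8.397×10⁹ kg·m/s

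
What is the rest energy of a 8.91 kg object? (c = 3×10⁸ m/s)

c² = (3×10⁸)² = 9.000×10¹⁶ m²/s²
E₀ = mc² = 8.91 × 9.000×10¹⁶ = 8.019×10¹⁷ J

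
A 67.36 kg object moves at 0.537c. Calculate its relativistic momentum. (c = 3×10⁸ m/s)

γ = 1/√(1 - 0.537²) = 1.185
v = 0.537 × 3×10⁸ = 1.611×10⁸ m/s
p = γmv = 1.185 × 67.36 × 1.611×10⁸ = 1.286×10¹⁰ kg·m/s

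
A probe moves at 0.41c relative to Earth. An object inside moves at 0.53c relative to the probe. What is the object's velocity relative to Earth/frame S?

u = (u' + v)/(1 + u'v/c²)
Numerator: 0.53 + 0.41 = 0.94
Denominator: 1 + 0.2173 = 1.2173
u = 0.94/1.2173 = 0.7722c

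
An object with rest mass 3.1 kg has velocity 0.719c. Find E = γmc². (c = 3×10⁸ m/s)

γ = 1/√(1 - 0.719²) = 1.4388
mc² = 3.1 × (3×10⁸)² = 2.790×10¹⁷ J
E = γmc² = 1.4388 × 2.790×10¹⁷ = 4.014×10¹⁷ J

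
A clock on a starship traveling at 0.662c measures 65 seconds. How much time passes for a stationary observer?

Proper time Δt₀ = 65 seconds
γ = 1/√(1 - 0.662²) = 1.3342
Δt = γΔt₀ = 1.3342 × 65 = 86.72 seconds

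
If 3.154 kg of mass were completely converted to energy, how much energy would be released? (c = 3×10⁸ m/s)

Using E = mc²:
c² = (3×10⁸)² = 9×10¹⁶ m²/s²
E = 3.154 × 9×10¹⁶ = 2.839×10¹⁷ J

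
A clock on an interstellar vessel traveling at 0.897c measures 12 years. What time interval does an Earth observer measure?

Proper time Δt₀ = 12 years
γ = 1/√(1 - 0.897²) = 2.2623
Δt = γΔt₀ = 2.2623 × 12 = 27.15 years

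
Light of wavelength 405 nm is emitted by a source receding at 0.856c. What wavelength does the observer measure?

β = 0.856
Wavelength Doppler factor = √(1.856/0.144) = √(12.89) = 3.590
λ_obs = 405 × 3.590 = 1454 nm (redshift)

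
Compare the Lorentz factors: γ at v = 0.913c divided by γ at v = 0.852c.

γ₁ = 1/√(1 - 0.913²) = 2.451
γ₂ = 1/√(1 - 0.852²) = 1.910
γ₁/γ₂ = 2.451/1.910 = 1.283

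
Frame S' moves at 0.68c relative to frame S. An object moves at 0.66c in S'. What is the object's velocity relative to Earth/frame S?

u = (u' + v)/(1 + u'v/c²)
Numerator: 0.66 + 0.68 = 1.34
Denominator: 1 + 0.4488 = 1.4488
u = 1.34/1.4488 = 0.9249c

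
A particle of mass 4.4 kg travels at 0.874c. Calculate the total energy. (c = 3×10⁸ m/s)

γ = 1/√(1 - 0.874²) = 2.0579
mc² = 4.4 × (3×10⁸)² = 3.960×10¹⁷ J
E = γmc² = 2.0579 × 3.960×10¹⁷ = 8.149×10¹⁷ J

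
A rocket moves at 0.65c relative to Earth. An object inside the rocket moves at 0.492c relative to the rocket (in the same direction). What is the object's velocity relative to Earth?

u = (u' + v)/(1 + u'v/c²)
Numerator: 0.492 + 0.65 = 1.142
Denominator: 1 + 0.3198 = 1.3198
u = 1.142/1.3198 = 0.8653c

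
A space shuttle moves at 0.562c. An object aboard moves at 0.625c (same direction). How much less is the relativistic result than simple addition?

Classical: u' + v = 0.625 + 0.562 = 1.187c
Relativistic: u = (0.625 + 0.562)/(1 + 0.35125) = 1.187/1.35125 = 0.8784c
Difference: 1.187 - 0.8784 = 0.3086c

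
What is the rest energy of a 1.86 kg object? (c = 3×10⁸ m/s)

c² = (3×10⁸)² = 9.000×10¹⁶ m²/s²
E₀ = mc² = 1.86 × 9.000×10¹⁶ = 1.674×10¹⁷ J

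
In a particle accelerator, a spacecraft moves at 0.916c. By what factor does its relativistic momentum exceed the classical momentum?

p_rel = γmv, p_class = mv
Ratio = γ = 1/√(1 - 0.916²)
= 1/√(0.160944) = 2.493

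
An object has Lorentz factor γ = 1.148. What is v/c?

From γ = 1/√(1 - v²/c²):
1/γ² = 1/1.148² = 0.7588
v²/c² = 1 - 0.7588 = 0.2412
v/c = √(0.2412) = 0.4911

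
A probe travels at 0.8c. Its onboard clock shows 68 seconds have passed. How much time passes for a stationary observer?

Proper time Δt₀ = 68 seconds
γ = 1/√(1 - 0.8²) = 1.6667
Δt = γΔt₀ = 1.6667 × 68 = 113.3 seconds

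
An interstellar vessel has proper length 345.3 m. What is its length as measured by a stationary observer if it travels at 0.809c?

Proper length L₀ = 345.3 m
γ = 1/√(1 - 0.809²) = 1.701
L = L₀/γ = 345.3/1.701 = 203.0 m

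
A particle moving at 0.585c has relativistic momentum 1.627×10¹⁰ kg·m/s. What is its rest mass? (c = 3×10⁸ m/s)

γ = 1/√(1 - 0.585²) = 1.233
v = 0.585 × 3×10⁸ = 1.755×10⁸ m/s
m = p/(γv) = 1.627×10¹⁰/(1.233 × 1.755×10⁸) = 75.19 kg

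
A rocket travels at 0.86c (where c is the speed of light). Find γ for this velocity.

v/c = 0.86, so (v/c)² = 0.7396
1 - (v/c)² = 0.2604
γ = 1/√(0.2604) = 1.960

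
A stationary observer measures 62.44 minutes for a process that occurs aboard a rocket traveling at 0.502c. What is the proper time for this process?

Dilated time Δt = 62.44 minutes
γ = 1/√(1 - 0.502²) = 1.1562
Δt₀ = Δt/γ = 62.44/1.1562 = 54.00 minutes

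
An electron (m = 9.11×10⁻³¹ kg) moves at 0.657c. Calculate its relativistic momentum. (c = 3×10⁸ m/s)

γ = 1/√(1 - 0.657²) = 1.3265
v = 0.657 × 3×10⁸ = 1.971×10⁸ m/s
p = γmv = 1.3265 × 9.11×10⁻³¹ × 1.971×10⁸ = 2.382×10⁻²² kg·m/s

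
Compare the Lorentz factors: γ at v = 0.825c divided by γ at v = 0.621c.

γ₁ = 1/√(1 - 0.825²) = 1.7695
γ₂ = 1/√(1 - 0.621²) = 1.2758
γ₁/γ₂ = 1.7695/1.2758 = 1.387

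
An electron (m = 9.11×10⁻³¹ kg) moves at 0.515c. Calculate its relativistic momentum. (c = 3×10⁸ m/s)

γ = 1/√(1 - 0.515²) = 1.1666
v = 0.515 × 3×10⁸ = 1.545×10⁸ m/s
p = γmv = 1.1666 × 9.11×10⁻³¹ × 1.545×10⁸ = 1.642×10⁻²² kg·m/s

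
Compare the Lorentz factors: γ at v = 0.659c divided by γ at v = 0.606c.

γ₁ = 1/√(1 - 0.659²) = 1.330
γ₂ = 1/√(1 - 0.606²) = 1.257
γ₁/γ₂ = 1.330/1.257 = 1.058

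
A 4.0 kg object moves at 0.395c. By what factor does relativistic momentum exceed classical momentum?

p_rel = γmv, p_class = mv
Ratio = γ = 1/√(1 - 0.395²) = 1.089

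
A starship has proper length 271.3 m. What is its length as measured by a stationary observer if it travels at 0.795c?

Proper length L₀ = 271.3 m
γ = 1/√(1 - 0.795²) = 1.6485
L = L₀/γ = 271.3/1.6485 = 164.6 m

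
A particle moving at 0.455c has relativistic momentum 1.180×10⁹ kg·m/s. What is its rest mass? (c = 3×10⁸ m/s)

γ = 1/√(1 - 0.455²) = 1.123
v = 0.455 × 3×10⁸ = 1.365×10⁸ m/s
m = p/(γv) = 1.180×10⁹/(1.123 × 1.365×10⁸) = 7.698 kg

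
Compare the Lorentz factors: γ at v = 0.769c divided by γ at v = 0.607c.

γ₁ = 1/√(1 - 0.769²) = 1.564
γ₂ = 1/√(1 - 0.607²) = 1.258
γ₁/γ₂ = 1.564/1.258 = 1.243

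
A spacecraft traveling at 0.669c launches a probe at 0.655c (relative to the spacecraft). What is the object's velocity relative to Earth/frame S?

u = (u' + v)/(1 + u'v/c²)
Numerator: 0.655 + 0.669 = 1.324
Denominator: 1 + 0.438195 = 1.438195
u = 1.324/1.438195 = 0.9206c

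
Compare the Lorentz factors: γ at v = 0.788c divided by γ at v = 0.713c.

γ₁ = 1/√(1 - 0.788²) = 1.624
γ₂ = 1/√(1 - 0.713²) = 1.426
γ₁/γ₂ = 1.624/1.426 = 1.139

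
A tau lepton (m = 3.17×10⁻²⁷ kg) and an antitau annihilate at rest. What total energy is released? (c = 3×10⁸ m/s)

Both particles have the same rest mass, so total mass = 2m
E = 2m·c² = 2 × 3.17×10⁻²⁷ × (3×10⁸)²
= 2 × 3.17×10⁻²⁷ × 9×10¹⁶
= 5.706×10⁻¹⁰ J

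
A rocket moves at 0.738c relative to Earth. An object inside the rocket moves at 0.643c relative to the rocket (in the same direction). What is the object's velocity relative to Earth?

u = (u' + v)/(1 + u'v/c²)
Numerator: 0.643 + 0.738 = 1.381
Denominator: 1 + 0.474534 = 1.474534
u = 1.381/1.474534 = 0.9366c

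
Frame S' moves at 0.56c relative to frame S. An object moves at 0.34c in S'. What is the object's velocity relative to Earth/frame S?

u = (u' + v)/(1 + u'v/c²)
Numerator: 0.34 + 0.56 = 0.9
Denominator: 1 + 0.1904 = 1.1904
u = 0.9/1.1904 = 0.7560c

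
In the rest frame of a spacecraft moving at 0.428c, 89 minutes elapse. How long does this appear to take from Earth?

Proper time Δt₀ = 89 minutes
γ = 1/√(1 - 0.428²) = 1.1065
Δt = γΔt₀ = 1.1065 × 89 = 98.48 minutes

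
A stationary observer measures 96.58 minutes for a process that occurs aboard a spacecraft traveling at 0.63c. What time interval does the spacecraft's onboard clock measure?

Dilated time Δt = 96.58 minutes
γ = 1/√(1 - 0.63²) = 1.2877
Δt₀ = Δt/γ = 96.58/1.2877 = 75.00 minutes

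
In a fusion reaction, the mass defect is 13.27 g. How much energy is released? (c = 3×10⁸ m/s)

Convert mass defect: Δm = 13.27 g = 0.01327 kg
E = Δm·c² = 0.01327 × (3×10⁸)²
= 0.01327 × 9×10¹⁶ = 1.194×10¹⁵ J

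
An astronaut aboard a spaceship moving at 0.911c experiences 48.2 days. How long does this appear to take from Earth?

Proper time Δt₀ = 48.2 days
γ = 1/√(1 - 0.911²) = 2.425
Δt = γΔt₀ = 2.425 × 48.2 = 116.9 days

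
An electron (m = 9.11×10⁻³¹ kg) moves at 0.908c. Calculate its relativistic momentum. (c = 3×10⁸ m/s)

γ = 1/√(1 - 0.908²) = 2.387
v = 0.908 × 3×10⁸ = 2.724×10⁸ m/s
p = γmv = 2.387 × 9.11×10⁻³¹ × 2.724×10⁸ = 5.923×10⁻²² kg·m/s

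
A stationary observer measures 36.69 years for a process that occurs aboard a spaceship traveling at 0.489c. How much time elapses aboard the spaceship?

Dilated time Δt = 36.69 years
γ = 1/√(1 - 0.489²) = 1.1464
Δt₀ = Δt/γ = 36.69/1.1464 = 32.00 years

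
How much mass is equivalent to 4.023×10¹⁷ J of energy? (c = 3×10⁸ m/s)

From E = mc², we get m = E/c²
c² = (3×10⁸)² = 9×10¹⁶ m²/s²
m = 4.023×10¹⁷ / 9×10¹⁶ = 4.470 kg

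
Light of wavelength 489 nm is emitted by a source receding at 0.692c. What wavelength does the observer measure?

β = 0.692
Wavelength Doppler factor = √(1.692/0.308) = √(5.494) = 2.344
λ_obs = 489 × 2.344 = 1146 nm (redshift)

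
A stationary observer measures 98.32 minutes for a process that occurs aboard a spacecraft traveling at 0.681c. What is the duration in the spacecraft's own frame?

Dilated time Δt = 98.32 minutes
γ = 1/√(1 - 0.681²) = 1.3656
Δt₀ = Δt/γ = 98.32/1.3656 = 72.00 minutes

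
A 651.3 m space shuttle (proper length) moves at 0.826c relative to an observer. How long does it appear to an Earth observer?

Proper length L₀ = 651.3 m
γ = 1/√(1 - 0.826²) = 1.774
L = L₀/γ = 651.3/1.774 = 367.1 m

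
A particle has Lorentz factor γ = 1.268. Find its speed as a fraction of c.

From γ = 1/√(1 - v²/c²):
1/γ² = 1/1.268² = 0.621959
v²/c² = 1 - 0.621959 = 0.378041
v/c = √(0.378041) = 0.6149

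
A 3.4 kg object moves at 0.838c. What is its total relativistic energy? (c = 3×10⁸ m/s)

γ = 1/√(1 - 0.838²) = 1.8326
mc² = 3.4 × (3×10⁸)² = 3.060×10¹⁷ J
E = γmc² = 1.8326 × 3.060×10¹⁷ = 5.608×10¹⁷ J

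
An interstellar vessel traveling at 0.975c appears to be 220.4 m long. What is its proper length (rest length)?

Contracted length L = 220.4 m
γ = 1/√(1 - 0.975²) = 4.5004
L₀ = γL = 4.5004 × 220.4 = 991.9 m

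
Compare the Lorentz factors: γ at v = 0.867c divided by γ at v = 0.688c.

γ₁ = 1/√(1 - 0.867²) = 2.007
γ₂ = 1/√(1 - 0.688²) = 1.378
γ₁/γ₂ = 2.007/1.378 = 1.456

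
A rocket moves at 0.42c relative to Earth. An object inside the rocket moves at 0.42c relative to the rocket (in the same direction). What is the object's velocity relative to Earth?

u = (u' + v)/(1 + u'v/c²)
Numerator: 0.42 + 0.42 = 0.84
Denominator: 1 + 0.1764 = 1.1764
u = 0.84/1.1764 = 0.7140c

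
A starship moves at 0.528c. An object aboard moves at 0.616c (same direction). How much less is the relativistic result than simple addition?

Classical: u' + v = 0.616 + 0.528 = 1.144c
Relativistic: u = (0.616 + 0.528)/(1 + 0.325248) = 1.144/1.325248 = 0.8632c
Difference: 1.144 - 0.8632 = 0.2808c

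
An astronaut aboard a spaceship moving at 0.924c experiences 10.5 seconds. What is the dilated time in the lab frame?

Proper time Δt₀ = 10.5 seconds
γ = 1/√(1 - 0.924²) = 2.615
Δt = γΔt₀ = 2.615 × 10.5 = 27.46 seconds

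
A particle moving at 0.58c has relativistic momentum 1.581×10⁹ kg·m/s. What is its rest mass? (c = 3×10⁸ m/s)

γ = 1/√(1 - 0.58²) = 1.2276
v = 0.58 × 3×10⁸ = 1.740×10⁸ m/s
m = p/(γv) = 1.581×10⁹/(1.2276 × 1.740×10⁸) = 7.402 kg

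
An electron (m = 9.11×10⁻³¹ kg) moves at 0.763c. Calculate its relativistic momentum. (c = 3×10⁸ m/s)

γ = 1/√(1 - 0.763²) = 1.547
v = 0.763 × 3×10⁸ = 2.289×10⁸ m/s
p = γmv = 1.547 × 9.11×10⁻³¹ × 2.289×10⁸ = 3.226×10⁻²² kg·m/s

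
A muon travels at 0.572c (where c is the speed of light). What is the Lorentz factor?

v/c = 0.572, so (v/c)² = 0.327184
1 - (v/c)² = 0.672816
γ = 1/√(0.672816) = 1.219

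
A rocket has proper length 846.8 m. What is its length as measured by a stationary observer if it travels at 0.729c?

Proper length L₀ = 846.8 m
γ = 1/√(1 - 0.729²) = 1.461
L = L₀/γ = 846.8/1.461 = 579.6 m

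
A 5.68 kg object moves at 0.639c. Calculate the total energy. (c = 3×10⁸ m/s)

γ = 1/√(1 - 0.639²) = 1.300
mc² = 5.68 × (3×10⁸)² = 5.112×10¹⁷ J
E = γmc² = 1.300 × 5.112×10¹⁷ = 6.646×10¹⁷ J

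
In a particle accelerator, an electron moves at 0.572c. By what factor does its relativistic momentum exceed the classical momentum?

p_rel = γmv, p_class = mv
Ratio = γ = 1/√(1 - 0.572²)
= 1/√(0.672816) = 1.219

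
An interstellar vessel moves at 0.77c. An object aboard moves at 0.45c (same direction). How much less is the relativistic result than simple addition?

Classical: u' + v = 0.45 + 0.77 = 1.22c
Relativistic: u = (0.45 + 0.77)/(1 + 0.3465) = 1.22/1.3465 = 0.9061c
Difference: 1.22 - 0.9061 = 0.3139c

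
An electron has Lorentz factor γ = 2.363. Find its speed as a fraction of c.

From γ = 1/√(1 - v²/c²):
1/γ² = 1/2.363² = 0.1791
v²/c² = 1 - 0.1791 = 0.8209
v/c = √(0.8209) = 0.9060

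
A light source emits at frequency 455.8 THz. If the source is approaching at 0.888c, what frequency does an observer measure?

β = v/c = 0.888
(1+β)/(1-β) = 1.888/0.112 = 16.857
Doppler factor = √(16.857) = 4.1057
f_obs = 455.8 × 4.1057 = 1871 THz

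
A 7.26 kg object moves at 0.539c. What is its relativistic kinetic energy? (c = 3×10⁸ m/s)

γ = 1/√(1 - 0.539²) = 1.1872
γ - 1 = 0.1872
KE = (γ-1)mc² = 0.1872 × 7.26 × (3×10⁸)² = 1.223×10¹⁷ J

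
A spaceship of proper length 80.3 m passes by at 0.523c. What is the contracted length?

Proper length L₀ = 80.3 m
γ = 1/√(1 - 0.523²) = 1.1733
L = L₀/γ = 80.3/1.1733 = 68.44 m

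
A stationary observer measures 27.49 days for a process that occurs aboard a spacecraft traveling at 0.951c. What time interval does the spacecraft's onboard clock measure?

Dilated time Δt = 27.49 days
γ = 1/√(1 - 0.951²) = 3.234
Δt₀ = Δt/γ = 27.49/3.234 = 8.500 days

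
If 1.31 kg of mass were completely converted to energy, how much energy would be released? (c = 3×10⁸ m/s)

Using E = mc²:
c² = (3×10⁸)² = 9×10¹⁶ m²/s²
E = 1.31 × 9×10¹⁶ = 1.179×10¹⁷ J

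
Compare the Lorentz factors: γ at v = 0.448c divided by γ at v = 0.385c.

γ₁ = 1/√(1 - 0.448²) = 1.119
γ₂ = 1/√(1 - 0.385²) = 1.084
γ₁/γ₂ = 1.119/1.084 = 1.032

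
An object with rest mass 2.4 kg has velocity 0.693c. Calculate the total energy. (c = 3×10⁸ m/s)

γ = 1/√(1 - 0.693²) = 1.387
mc² = 2.4 × (3×10⁸)² = 2.160×10¹⁷ J
E = γmc² = 1.387 × 2.160×10¹⁷ = 2.996×10¹⁷ J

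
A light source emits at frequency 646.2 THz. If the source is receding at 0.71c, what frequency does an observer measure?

β = v/c = 0.71
(1-β)/(1+β) = 0.29/1.71 = 0.1696
Doppler factor = √(0.1696) = 0.4118
f_obs = 646.2 × 0.4118 = 266.1 THz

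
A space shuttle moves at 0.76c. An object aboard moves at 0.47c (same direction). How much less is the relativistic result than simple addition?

Classical: u' + v = 0.47 + 0.76 = 1.23c
Relativistic: u = (0.47 + 0.76)/(1 + 0.3572) = 1.23/1.3572 = 0.9063c
Difference: 1.23 - 0.9063 = 0.3237c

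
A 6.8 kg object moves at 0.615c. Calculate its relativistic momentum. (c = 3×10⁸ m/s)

γ = 1/√(1 - 0.615²) = 1.268
v = 0.615 × 3×10⁸ = 1.845×10⁸ m/s
p = γmv = 1.268 × 6.8 × 1.845×10⁸ = 1.591×10⁹ kg·m/s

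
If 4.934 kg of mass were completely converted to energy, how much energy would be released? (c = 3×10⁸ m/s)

Using E = mc²:
c² = (3×10⁸)² = 9×10¹⁶ m²/s²
E = 4.934 × 9×10¹⁶ = 4.441×10¹⁷ J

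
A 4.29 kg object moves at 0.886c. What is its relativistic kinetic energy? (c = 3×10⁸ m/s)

γ = 1/√(1 - 0.886²) = 2.1566
γ - 1 = 1.1566
KE = (γ-1)mc² = 1.1566 × 4.29 × (3×10⁸)² = 4.466×10¹⁷ J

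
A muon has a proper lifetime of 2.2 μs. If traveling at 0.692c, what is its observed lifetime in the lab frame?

Proper lifetime τ₀ = 2.2 μs
γ = 1/√(1 - 0.692²) = 1.38524
τ = γτ₀ = 1.38524 × 2.2 μs = 3.048 μs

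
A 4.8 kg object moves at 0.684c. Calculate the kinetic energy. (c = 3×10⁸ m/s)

γ = 1/√(1 - 0.684²) = 1.3708
γ - 1 = 0.3708
KE = (γ-1)mc² = 0.3708 × 4.8 × (3×10⁸)² = 1.602×10¹⁷ J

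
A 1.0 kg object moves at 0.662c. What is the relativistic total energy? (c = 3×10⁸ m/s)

γ = 1/√(1 - 0.662²) = 1.334
mc² = 1.0 × (3×10⁸)² = 9.000×10¹⁶ J
E = γmc² = 1.334 × 9.000×10¹⁶ = 1.201×10¹⁷ J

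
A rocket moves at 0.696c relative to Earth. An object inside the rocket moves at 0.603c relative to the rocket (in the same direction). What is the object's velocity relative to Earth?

u = (u' + v)/(1 + u'v/c²)
Numerator: 0.603 + 0.696 = 1.299
Denominator: 1 + 0.419688 = 1.419688
u = 1.299/1.419688 = 0.9150c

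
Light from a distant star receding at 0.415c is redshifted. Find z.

β = 0.415
(1+β)/(1-β) = 1.415/0.585 = 2.419
√(2.419) = 1.5553
z = 1.5553 - 1 = 0.5553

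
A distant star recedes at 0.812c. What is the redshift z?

β = 0.812
(1+β)/(1-β) = 1.812/0.188 = 9.638
√(9.638) = 3.105
z = 3.105 - 1 = 2.105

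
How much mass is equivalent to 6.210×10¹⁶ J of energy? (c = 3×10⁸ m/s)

From E = mc², we get m = E/c²
c² = (3×10⁸)² = 9×10¹⁶ m²/s²
m = 6.210×10¹⁶ / 9×10¹⁶ = 0.6900 kg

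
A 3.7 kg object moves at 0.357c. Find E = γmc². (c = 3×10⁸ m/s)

γ = 1/√(1 - 0.357²) = 1.0705
mc² = 3.7 × (3×10⁸)² = 3.330×10¹⁷ J
E = γmc² = 1.0705 × 3.330×10¹⁷ = 3.565×10¹⁷ J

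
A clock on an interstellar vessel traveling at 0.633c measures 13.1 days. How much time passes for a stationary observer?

Proper time Δt₀ = 13.1 days
γ = 1/√(1 - 0.633²) = 1.2917
Δt = γΔt₀ = 1.2917 × 13.1 = 16.92 days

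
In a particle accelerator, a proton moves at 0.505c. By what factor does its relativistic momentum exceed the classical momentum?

p_rel = γmv, p_class = mv
Ratio = γ = 1/√(1 - 0.505²)
= 1/√(0.744975) = 1.159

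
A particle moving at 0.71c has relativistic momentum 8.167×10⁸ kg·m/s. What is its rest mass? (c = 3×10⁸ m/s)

γ = 1/√(1 - 0.71²) = 1.420
v = 0.71 × 3×10⁸ = 2.130×10⁸ m/s
m = p/(γv) = 8.167×10⁸/(1.420 × 2.130×10⁸) = 2.700 kg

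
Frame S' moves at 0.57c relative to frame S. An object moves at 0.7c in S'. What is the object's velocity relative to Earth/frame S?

u = (u' + v)/(1 + u'v/c²)
Numerator: 0.7 + 0.57 = 1.27
Denominator: 1 + 0.399 = 1.399
u = 1.27/1.399 = 0.9078c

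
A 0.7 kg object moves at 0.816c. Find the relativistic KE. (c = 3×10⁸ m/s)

γ = 1/√(1 - 0.816²) = 1.72995
γ - 1 = 0.72995
KE = (γ-1)mc² = 0.72995 × 0.7 × (3×10⁸)² = 4.599×10¹⁶ J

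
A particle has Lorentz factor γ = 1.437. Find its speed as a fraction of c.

From γ = 1/√(1 - v²/c²):
1/γ² = 1/1.437² = 0.4843
v²/c² = 1 - 0.4843 = 0.5157
v/c = √(0.5157) = 0.7181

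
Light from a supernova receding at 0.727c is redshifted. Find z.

β = 0.727
(1+β)/(1-β) = 1.727/0.273 = 6.326
√(6.326) = 2.515
z = 2.515 - 1 = 1.515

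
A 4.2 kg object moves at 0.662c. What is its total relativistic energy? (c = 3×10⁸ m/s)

γ = 1/√(1 - 0.662²) = 1.334
mc² = 4.2 × (3×10⁸)² = 3.780×10¹⁷ J
E = γmc² = 1.334 × 3.780×10¹⁷ = 5.043×10¹⁷ J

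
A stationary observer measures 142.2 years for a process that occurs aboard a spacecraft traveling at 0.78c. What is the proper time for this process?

Dilated time Δt = 142.2 years
γ = 1/√(1 - 0.78²) = 1.598
Δt₀ = Δt/γ = 142.2/1.598 = 88.99 years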